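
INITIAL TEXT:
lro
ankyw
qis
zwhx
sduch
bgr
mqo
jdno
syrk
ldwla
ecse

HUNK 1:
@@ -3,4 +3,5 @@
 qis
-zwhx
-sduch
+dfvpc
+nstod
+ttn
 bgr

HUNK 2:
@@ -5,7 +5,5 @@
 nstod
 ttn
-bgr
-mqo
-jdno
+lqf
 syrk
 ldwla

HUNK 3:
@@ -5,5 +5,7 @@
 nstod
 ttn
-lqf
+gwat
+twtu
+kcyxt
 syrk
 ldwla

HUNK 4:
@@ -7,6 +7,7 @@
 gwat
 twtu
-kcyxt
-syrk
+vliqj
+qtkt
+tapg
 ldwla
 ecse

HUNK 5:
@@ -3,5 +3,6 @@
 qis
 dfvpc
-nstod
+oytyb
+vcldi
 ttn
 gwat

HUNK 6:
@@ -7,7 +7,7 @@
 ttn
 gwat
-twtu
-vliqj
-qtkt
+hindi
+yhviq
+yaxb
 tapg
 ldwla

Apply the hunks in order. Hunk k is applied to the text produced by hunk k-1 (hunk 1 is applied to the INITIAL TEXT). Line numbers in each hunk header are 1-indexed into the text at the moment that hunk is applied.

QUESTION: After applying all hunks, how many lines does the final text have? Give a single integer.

Answer: 14

Derivation:
Hunk 1: at line 3 remove [zwhx,sduch] add [dfvpc,nstod,ttn] -> 12 lines: lro ankyw qis dfvpc nstod ttn bgr mqo jdno syrk ldwla ecse
Hunk 2: at line 5 remove [bgr,mqo,jdno] add [lqf] -> 10 lines: lro ankyw qis dfvpc nstod ttn lqf syrk ldwla ecse
Hunk 3: at line 5 remove [lqf] add [gwat,twtu,kcyxt] -> 12 lines: lro ankyw qis dfvpc nstod ttn gwat twtu kcyxt syrk ldwla ecse
Hunk 4: at line 7 remove [kcyxt,syrk] add [vliqj,qtkt,tapg] -> 13 lines: lro ankyw qis dfvpc nstod ttn gwat twtu vliqj qtkt tapg ldwla ecse
Hunk 5: at line 3 remove [nstod] add [oytyb,vcldi] -> 14 lines: lro ankyw qis dfvpc oytyb vcldi ttn gwat twtu vliqj qtkt tapg ldwla ecse
Hunk 6: at line 7 remove [twtu,vliqj,qtkt] add [hindi,yhviq,yaxb] -> 14 lines: lro ankyw qis dfvpc oytyb vcldi ttn gwat hindi yhviq yaxb tapg ldwla ecse
Final line count: 14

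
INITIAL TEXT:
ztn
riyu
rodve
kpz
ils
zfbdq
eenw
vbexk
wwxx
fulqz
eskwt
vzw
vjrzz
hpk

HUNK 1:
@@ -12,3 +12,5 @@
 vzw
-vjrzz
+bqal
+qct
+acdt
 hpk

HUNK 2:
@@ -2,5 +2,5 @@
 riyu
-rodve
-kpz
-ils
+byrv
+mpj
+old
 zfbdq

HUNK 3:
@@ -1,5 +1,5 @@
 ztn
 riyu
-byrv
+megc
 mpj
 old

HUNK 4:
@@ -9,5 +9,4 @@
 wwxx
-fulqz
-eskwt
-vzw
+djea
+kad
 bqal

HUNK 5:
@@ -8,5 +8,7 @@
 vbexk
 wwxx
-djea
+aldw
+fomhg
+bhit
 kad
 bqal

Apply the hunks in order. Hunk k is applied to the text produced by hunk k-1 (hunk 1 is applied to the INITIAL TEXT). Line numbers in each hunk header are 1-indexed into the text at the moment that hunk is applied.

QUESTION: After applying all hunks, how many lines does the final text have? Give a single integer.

Answer: 17

Derivation:
Hunk 1: at line 12 remove [vjrzz] add [bqal,qct,acdt] -> 16 lines: ztn riyu rodve kpz ils zfbdq eenw vbexk wwxx fulqz eskwt vzw bqal qct acdt hpk
Hunk 2: at line 2 remove [rodve,kpz,ils] add [byrv,mpj,old] -> 16 lines: ztn riyu byrv mpj old zfbdq eenw vbexk wwxx fulqz eskwt vzw bqal qct acdt hpk
Hunk 3: at line 1 remove [byrv] add [megc] -> 16 lines: ztn riyu megc mpj old zfbdq eenw vbexk wwxx fulqz eskwt vzw bqal qct acdt hpk
Hunk 4: at line 9 remove [fulqz,eskwt,vzw] add [djea,kad] -> 15 lines: ztn riyu megc mpj old zfbdq eenw vbexk wwxx djea kad bqal qct acdt hpk
Hunk 5: at line 8 remove [djea] add [aldw,fomhg,bhit] -> 17 lines: ztn riyu megc mpj old zfbdq eenw vbexk wwxx aldw fomhg bhit kad bqal qct acdt hpk
Final line count: 17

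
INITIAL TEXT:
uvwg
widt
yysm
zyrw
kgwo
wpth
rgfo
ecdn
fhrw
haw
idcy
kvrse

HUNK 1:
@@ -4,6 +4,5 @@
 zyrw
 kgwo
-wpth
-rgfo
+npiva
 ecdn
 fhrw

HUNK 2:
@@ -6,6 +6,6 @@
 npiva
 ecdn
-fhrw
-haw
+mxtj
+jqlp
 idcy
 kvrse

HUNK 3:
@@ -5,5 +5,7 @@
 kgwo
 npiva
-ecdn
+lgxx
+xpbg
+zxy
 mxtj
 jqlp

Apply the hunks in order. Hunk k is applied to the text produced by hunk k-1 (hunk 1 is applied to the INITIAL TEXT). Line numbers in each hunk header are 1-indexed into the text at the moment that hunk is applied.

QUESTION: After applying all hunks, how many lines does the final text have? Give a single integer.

Hunk 1: at line 4 remove [wpth,rgfo] add [npiva] -> 11 lines: uvwg widt yysm zyrw kgwo npiva ecdn fhrw haw idcy kvrse
Hunk 2: at line 6 remove [fhrw,haw] add [mxtj,jqlp] -> 11 lines: uvwg widt yysm zyrw kgwo npiva ecdn mxtj jqlp idcy kvrse
Hunk 3: at line 5 remove [ecdn] add [lgxx,xpbg,zxy] -> 13 lines: uvwg widt yysm zyrw kgwo npiva lgxx xpbg zxy mxtj jqlp idcy kvrse
Final line count: 13

Answer: 13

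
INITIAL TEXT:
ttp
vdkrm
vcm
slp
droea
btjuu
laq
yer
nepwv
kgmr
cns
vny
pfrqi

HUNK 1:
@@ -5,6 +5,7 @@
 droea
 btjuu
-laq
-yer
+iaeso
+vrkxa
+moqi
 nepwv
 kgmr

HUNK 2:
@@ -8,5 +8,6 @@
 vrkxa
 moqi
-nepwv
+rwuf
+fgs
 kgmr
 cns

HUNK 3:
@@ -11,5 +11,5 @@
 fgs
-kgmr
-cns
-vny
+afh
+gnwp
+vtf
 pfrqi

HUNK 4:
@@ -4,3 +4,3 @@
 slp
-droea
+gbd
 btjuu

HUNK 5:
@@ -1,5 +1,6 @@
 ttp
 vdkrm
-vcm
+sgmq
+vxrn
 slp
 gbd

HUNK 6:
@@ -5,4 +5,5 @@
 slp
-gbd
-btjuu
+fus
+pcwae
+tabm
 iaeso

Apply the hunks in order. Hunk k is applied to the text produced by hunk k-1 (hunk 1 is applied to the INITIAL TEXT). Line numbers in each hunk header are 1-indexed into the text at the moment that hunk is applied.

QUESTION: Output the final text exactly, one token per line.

Answer: ttp
vdkrm
sgmq
vxrn
slp
fus
pcwae
tabm
iaeso
vrkxa
moqi
rwuf
fgs
afh
gnwp
vtf
pfrqi

Derivation:
Hunk 1: at line 5 remove [laq,yer] add [iaeso,vrkxa,moqi] -> 14 lines: ttp vdkrm vcm slp droea btjuu iaeso vrkxa moqi nepwv kgmr cns vny pfrqi
Hunk 2: at line 8 remove [nepwv] add [rwuf,fgs] -> 15 lines: ttp vdkrm vcm slp droea btjuu iaeso vrkxa moqi rwuf fgs kgmr cns vny pfrqi
Hunk 3: at line 11 remove [kgmr,cns,vny] add [afh,gnwp,vtf] -> 15 lines: ttp vdkrm vcm slp droea btjuu iaeso vrkxa moqi rwuf fgs afh gnwp vtf pfrqi
Hunk 4: at line 4 remove [droea] add [gbd] -> 15 lines: ttp vdkrm vcm slp gbd btjuu iaeso vrkxa moqi rwuf fgs afh gnwp vtf pfrqi
Hunk 5: at line 1 remove [vcm] add [sgmq,vxrn] -> 16 lines: ttp vdkrm sgmq vxrn slp gbd btjuu iaeso vrkxa moqi rwuf fgs afh gnwp vtf pfrqi
Hunk 6: at line 5 remove [gbd,btjuu] add [fus,pcwae,tabm] -> 17 lines: ttp vdkrm sgmq vxrn slp fus pcwae tabm iaeso vrkxa moqi rwuf fgs afh gnwp vtf pfrqi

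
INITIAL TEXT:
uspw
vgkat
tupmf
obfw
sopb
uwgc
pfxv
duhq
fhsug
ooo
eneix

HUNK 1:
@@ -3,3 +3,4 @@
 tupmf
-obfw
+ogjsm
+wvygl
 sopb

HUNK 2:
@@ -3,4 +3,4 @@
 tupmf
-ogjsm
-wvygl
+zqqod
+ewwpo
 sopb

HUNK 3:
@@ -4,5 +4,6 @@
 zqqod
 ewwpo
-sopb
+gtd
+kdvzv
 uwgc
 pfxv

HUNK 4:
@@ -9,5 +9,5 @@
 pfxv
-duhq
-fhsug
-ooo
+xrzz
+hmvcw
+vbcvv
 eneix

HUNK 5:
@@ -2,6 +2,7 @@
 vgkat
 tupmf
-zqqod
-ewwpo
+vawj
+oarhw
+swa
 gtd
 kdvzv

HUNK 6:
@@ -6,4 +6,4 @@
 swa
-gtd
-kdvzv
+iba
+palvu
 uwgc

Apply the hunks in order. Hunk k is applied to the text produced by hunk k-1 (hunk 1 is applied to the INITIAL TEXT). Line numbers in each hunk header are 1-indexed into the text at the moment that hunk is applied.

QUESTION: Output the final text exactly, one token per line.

Answer: uspw
vgkat
tupmf
vawj
oarhw
swa
iba
palvu
uwgc
pfxv
xrzz
hmvcw
vbcvv
eneix

Derivation:
Hunk 1: at line 3 remove [obfw] add [ogjsm,wvygl] -> 12 lines: uspw vgkat tupmf ogjsm wvygl sopb uwgc pfxv duhq fhsug ooo eneix
Hunk 2: at line 3 remove [ogjsm,wvygl] add [zqqod,ewwpo] -> 12 lines: uspw vgkat tupmf zqqod ewwpo sopb uwgc pfxv duhq fhsug ooo eneix
Hunk 3: at line 4 remove [sopb] add [gtd,kdvzv] -> 13 lines: uspw vgkat tupmf zqqod ewwpo gtd kdvzv uwgc pfxv duhq fhsug ooo eneix
Hunk 4: at line 9 remove [duhq,fhsug,ooo] add [xrzz,hmvcw,vbcvv] -> 13 lines: uspw vgkat tupmf zqqod ewwpo gtd kdvzv uwgc pfxv xrzz hmvcw vbcvv eneix
Hunk 5: at line 2 remove [zqqod,ewwpo] add [vawj,oarhw,swa] -> 14 lines: uspw vgkat tupmf vawj oarhw swa gtd kdvzv uwgc pfxv xrzz hmvcw vbcvv eneix
Hunk 6: at line 6 remove [gtd,kdvzv] add [iba,palvu] -> 14 lines: uspw vgkat tupmf vawj oarhw swa iba palvu uwgc pfxv xrzz hmvcw vbcvv eneix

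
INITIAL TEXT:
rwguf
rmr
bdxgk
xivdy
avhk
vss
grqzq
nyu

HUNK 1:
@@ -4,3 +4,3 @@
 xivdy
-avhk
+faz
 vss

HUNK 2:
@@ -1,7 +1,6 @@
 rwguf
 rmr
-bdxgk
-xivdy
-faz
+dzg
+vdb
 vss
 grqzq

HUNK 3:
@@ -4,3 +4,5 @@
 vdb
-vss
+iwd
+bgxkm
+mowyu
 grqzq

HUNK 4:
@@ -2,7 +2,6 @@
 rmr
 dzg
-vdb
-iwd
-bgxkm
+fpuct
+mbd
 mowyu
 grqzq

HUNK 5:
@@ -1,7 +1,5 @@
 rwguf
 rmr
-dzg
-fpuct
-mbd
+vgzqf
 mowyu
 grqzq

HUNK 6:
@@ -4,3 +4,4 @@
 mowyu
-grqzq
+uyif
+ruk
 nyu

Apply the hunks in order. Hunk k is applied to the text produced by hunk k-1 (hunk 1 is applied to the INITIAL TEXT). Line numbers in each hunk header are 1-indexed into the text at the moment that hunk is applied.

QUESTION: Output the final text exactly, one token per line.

Hunk 1: at line 4 remove [avhk] add [faz] -> 8 lines: rwguf rmr bdxgk xivdy faz vss grqzq nyu
Hunk 2: at line 1 remove [bdxgk,xivdy,faz] add [dzg,vdb] -> 7 lines: rwguf rmr dzg vdb vss grqzq nyu
Hunk 3: at line 4 remove [vss] add [iwd,bgxkm,mowyu] -> 9 lines: rwguf rmr dzg vdb iwd bgxkm mowyu grqzq nyu
Hunk 4: at line 2 remove [vdb,iwd,bgxkm] add [fpuct,mbd] -> 8 lines: rwguf rmr dzg fpuct mbd mowyu grqzq nyu
Hunk 5: at line 1 remove [dzg,fpuct,mbd] add [vgzqf] -> 6 lines: rwguf rmr vgzqf mowyu grqzq nyu
Hunk 6: at line 4 remove [grqzq] add [uyif,ruk] -> 7 lines: rwguf rmr vgzqf mowyu uyif ruk nyu

Answer: rwguf
rmr
vgzqf
mowyu
uyif
ruk
nyu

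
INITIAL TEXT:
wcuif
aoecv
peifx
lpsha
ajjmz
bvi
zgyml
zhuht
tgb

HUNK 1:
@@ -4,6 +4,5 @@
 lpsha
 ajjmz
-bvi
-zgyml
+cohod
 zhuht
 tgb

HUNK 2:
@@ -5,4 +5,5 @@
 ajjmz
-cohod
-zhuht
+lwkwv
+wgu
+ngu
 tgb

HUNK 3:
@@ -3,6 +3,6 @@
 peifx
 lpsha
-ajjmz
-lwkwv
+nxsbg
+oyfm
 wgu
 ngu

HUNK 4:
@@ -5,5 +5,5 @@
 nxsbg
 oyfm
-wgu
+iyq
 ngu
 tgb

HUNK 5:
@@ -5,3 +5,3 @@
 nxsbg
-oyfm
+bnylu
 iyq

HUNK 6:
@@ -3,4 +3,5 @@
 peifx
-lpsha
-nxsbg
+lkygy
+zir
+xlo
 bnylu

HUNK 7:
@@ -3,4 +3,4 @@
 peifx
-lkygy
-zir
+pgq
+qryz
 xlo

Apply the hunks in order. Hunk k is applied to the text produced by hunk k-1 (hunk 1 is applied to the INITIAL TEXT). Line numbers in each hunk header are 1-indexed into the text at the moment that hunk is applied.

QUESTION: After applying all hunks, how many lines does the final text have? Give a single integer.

Answer: 10

Derivation:
Hunk 1: at line 4 remove [bvi,zgyml] add [cohod] -> 8 lines: wcuif aoecv peifx lpsha ajjmz cohod zhuht tgb
Hunk 2: at line 5 remove [cohod,zhuht] add [lwkwv,wgu,ngu] -> 9 lines: wcuif aoecv peifx lpsha ajjmz lwkwv wgu ngu tgb
Hunk 3: at line 3 remove [ajjmz,lwkwv] add [nxsbg,oyfm] -> 9 lines: wcuif aoecv peifx lpsha nxsbg oyfm wgu ngu tgb
Hunk 4: at line 5 remove [wgu] add [iyq] -> 9 lines: wcuif aoecv peifx lpsha nxsbg oyfm iyq ngu tgb
Hunk 5: at line 5 remove [oyfm] add [bnylu] -> 9 lines: wcuif aoecv peifx lpsha nxsbg bnylu iyq ngu tgb
Hunk 6: at line 3 remove [lpsha,nxsbg] add [lkygy,zir,xlo] -> 10 lines: wcuif aoecv peifx lkygy zir xlo bnylu iyq ngu tgb
Hunk 7: at line 3 remove [lkygy,zir] add [pgq,qryz] -> 10 lines: wcuif aoecv peifx pgq qryz xlo bnylu iyq ngu tgb
Final line count: 10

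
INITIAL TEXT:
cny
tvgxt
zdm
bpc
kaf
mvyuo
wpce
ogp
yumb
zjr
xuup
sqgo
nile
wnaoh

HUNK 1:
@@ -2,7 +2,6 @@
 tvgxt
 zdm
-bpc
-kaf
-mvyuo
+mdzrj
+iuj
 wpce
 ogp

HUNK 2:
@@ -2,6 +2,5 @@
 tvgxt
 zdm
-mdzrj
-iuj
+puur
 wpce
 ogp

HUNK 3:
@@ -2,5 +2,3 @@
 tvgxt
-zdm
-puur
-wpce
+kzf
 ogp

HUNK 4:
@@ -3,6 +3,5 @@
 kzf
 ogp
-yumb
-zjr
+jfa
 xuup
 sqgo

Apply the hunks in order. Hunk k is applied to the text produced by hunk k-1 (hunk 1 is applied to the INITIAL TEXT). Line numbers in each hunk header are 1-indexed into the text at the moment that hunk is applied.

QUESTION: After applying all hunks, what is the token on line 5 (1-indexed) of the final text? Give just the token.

Hunk 1: at line 2 remove [bpc,kaf,mvyuo] add [mdzrj,iuj] -> 13 lines: cny tvgxt zdm mdzrj iuj wpce ogp yumb zjr xuup sqgo nile wnaoh
Hunk 2: at line 2 remove [mdzrj,iuj] add [puur] -> 12 lines: cny tvgxt zdm puur wpce ogp yumb zjr xuup sqgo nile wnaoh
Hunk 3: at line 2 remove [zdm,puur,wpce] add [kzf] -> 10 lines: cny tvgxt kzf ogp yumb zjr xuup sqgo nile wnaoh
Hunk 4: at line 3 remove [yumb,zjr] add [jfa] -> 9 lines: cny tvgxt kzf ogp jfa xuup sqgo nile wnaoh
Final line 5: jfa

Answer: jfa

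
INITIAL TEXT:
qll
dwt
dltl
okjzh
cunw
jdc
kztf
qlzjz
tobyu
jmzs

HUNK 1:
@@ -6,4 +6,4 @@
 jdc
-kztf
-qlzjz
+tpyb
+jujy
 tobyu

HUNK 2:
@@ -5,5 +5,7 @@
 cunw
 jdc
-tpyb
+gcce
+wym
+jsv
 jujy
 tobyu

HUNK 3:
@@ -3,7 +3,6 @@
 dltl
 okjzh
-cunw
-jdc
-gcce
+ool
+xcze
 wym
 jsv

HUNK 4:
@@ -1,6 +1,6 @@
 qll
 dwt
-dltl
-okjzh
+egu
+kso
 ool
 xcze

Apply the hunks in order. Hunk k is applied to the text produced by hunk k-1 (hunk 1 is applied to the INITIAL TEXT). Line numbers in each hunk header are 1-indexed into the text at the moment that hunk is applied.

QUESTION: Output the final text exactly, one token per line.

Hunk 1: at line 6 remove [kztf,qlzjz] add [tpyb,jujy] -> 10 lines: qll dwt dltl okjzh cunw jdc tpyb jujy tobyu jmzs
Hunk 2: at line 5 remove [tpyb] add [gcce,wym,jsv] -> 12 lines: qll dwt dltl okjzh cunw jdc gcce wym jsv jujy tobyu jmzs
Hunk 3: at line 3 remove [cunw,jdc,gcce] add [ool,xcze] -> 11 lines: qll dwt dltl okjzh ool xcze wym jsv jujy tobyu jmzs
Hunk 4: at line 1 remove [dltl,okjzh] add [egu,kso] -> 11 lines: qll dwt egu kso ool xcze wym jsv jujy tobyu jmzs

Answer: qll
dwt
egu
kso
ool
xcze
wym
jsv
jujy
tobyu
jmzs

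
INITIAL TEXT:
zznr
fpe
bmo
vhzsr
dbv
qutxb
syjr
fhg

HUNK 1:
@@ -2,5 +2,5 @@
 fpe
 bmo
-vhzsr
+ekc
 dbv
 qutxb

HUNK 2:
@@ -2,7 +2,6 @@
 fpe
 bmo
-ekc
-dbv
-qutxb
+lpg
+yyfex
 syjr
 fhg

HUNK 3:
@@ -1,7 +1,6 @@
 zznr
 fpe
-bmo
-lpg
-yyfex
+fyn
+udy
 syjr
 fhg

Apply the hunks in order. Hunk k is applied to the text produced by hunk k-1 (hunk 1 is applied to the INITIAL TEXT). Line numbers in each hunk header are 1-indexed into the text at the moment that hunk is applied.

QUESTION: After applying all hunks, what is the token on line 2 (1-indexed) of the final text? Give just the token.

Hunk 1: at line 2 remove [vhzsr] add [ekc] -> 8 lines: zznr fpe bmo ekc dbv qutxb syjr fhg
Hunk 2: at line 2 remove [ekc,dbv,qutxb] add [lpg,yyfex] -> 7 lines: zznr fpe bmo lpg yyfex syjr fhg
Hunk 3: at line 1 remove [bmo,lpg,yyfex] add [fyn,udy] -> 6 lines: zznr fpe fyn udy syjr fhg
Final line 2: fpe

Answer: fpe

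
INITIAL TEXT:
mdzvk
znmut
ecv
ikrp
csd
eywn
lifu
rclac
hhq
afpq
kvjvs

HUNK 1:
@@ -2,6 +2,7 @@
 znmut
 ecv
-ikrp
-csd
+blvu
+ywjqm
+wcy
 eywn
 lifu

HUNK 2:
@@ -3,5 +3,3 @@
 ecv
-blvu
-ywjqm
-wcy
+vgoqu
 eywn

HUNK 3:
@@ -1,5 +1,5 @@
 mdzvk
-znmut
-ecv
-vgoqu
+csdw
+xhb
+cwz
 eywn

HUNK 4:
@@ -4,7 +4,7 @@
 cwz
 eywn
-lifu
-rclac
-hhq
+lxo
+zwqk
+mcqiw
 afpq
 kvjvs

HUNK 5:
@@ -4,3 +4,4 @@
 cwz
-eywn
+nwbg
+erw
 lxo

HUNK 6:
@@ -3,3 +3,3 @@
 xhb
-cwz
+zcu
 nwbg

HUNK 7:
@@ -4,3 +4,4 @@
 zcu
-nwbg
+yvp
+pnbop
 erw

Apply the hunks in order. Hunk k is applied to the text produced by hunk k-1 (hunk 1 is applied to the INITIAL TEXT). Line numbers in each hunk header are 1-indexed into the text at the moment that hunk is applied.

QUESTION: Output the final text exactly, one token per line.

Hunk 1: at line 2 remove [ikrp,csd] add [blvu,ywjqm,wcy] -> 12 lines: mdzvk znmut ecv blvu ywjqm wcy eywn lifu rclac hhq afpq kvjvs
Hunk 2: at line 3 remove [blvu,ywjqm,wcy] add [vgoqu] -> 10 lines: mdzvk znmut ecv vgoqu eywn lifu rclac hhq afpq kvjvs
Hunk 3: at line 1 remove [znmut,ecv,vgoqu] add [csdw,xhb,cwz] -> 10 lines: mdzvk csdw xhb cwz eywn lifu rclac hhq afpq kvjvs
Hunk 4: at line 4 remove [lifu,rclac,hhq] add [lxo,zwqk,mcqiw] -> 10 lines: mdzvk csdw xhb cwz eywn lxo zwqk mcqiw afpq kvjvs
Hunk 5: at line 4 remove [eywn] add [nwbg,erw] -> 11 lines: mdzvk csdw xhb cwz nwbg erw lxo zwqk mcqiw afpq kvjvs
Hunk 6: at line 3 remove [cwz] add [zcu] -> 11 lines: mdzvk csdw xhb zcu nwbg erw lxo zwqk mcqiw afpq kvjvs
Hunk 7: at line 4 remove [nwbg] add [yvp,pnbop] -> 12 lines: mdzvk csdw xhb zcu yvp pnbop erw lxo zwqk mcqiw afpq kvjvs

Answer: mdzvk
csdw
xhb
zcu
yvp
pnbop
erw
lxo
zwqk
mcqiw
afpq
kvjvs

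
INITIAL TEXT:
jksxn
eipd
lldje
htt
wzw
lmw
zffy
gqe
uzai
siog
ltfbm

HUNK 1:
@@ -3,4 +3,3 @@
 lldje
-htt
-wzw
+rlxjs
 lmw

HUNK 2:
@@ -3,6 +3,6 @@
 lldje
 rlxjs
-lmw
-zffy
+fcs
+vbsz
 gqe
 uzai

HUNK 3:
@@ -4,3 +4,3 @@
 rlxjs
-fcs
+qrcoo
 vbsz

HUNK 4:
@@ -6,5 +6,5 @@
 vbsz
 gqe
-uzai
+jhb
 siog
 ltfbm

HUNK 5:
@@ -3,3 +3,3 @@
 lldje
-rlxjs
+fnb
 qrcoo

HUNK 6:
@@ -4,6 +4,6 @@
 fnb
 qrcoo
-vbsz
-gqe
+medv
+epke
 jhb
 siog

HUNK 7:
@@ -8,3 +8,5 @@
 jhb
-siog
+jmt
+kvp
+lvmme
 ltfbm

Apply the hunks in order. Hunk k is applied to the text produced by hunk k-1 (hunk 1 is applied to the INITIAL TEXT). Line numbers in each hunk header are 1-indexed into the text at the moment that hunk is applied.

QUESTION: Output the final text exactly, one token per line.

Answer: jksxn
eipd
lldje
fnb
qrcoo
medv
epke
jhb
jmt
kvp
lvmme
ltfbm

Derivation:
Hunk 1: at line 3 remove [htt,wzw] add [rlxjs] -> 10 lines: jksxn eipd lldje rlxjs lmw zffy gqe uzai siog ltfbm
Hunk 2: at line 3 remove [lmw,zffy] add [fcs,vbsz] -> 10 lines: jksxn eipd lldje rlxjs fcs vbsz gqe uzai siog ltfbm
Hunk 3: at line 4 remove [fcs] add [qrcoo] -> 10 lines: jksxn eipd lldje rlxjs qrcoo vbsz gqe uzai siog ltfbm
Hunk 4: at line 6 remove [uzai] add [jhb] -> 10 lines: jksxn eipd lldje rlxjs qrcoo vbsz gqe jhb siog ltfbm
Hunk 5: at line 3 remove [rlxjs] add [fnb] -> 10 lines: jksxn eipd lldje fnb qrcoo vbsz gqe jhb siog ltfbm
Hunk 6: at line 4 remove [vbsz,gqe] add [medv,epke] -> 10 lines: jksxn eipd lldje fnb qrcoo medv epke jhb siog ltfbm
Hunk 7: at line 8 remove [siog] add [jmt,kvp,lvmme] -> 12 lines: jksxn eipd lldje fnb qrcoo medv epke jhb jmt kvp lvmme ltfbm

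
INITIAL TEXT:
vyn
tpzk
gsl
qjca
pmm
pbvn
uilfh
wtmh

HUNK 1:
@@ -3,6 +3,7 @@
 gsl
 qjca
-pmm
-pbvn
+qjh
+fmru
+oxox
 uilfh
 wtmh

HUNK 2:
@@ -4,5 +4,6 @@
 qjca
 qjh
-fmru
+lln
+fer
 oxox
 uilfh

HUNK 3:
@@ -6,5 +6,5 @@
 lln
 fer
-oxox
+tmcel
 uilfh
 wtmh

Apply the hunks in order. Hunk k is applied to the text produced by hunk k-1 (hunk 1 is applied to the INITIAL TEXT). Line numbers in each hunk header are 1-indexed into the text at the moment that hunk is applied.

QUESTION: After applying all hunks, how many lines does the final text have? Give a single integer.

Answer: 10

Derivation:
Hunk 1: at line 3 remove [pmm,pbvn] add [qjh,fmru,oxox] -> 9 lines: vyn tpzk gsl qjca qjh fmru oxox uilfh wtmh
Hunk 2: at line 4 remove [fmru] add [lln,fer] -> 10 lines: vyn tpzk gsl qjca qjh lln fer oxox uilfh wtmh
Hunk 3: at line 6 remove [oxox] add [tmcel] -> 10 lines: vyn tpzk gsl qjca qjh lln fer tmcel uilfh wtmh
Final line count: 10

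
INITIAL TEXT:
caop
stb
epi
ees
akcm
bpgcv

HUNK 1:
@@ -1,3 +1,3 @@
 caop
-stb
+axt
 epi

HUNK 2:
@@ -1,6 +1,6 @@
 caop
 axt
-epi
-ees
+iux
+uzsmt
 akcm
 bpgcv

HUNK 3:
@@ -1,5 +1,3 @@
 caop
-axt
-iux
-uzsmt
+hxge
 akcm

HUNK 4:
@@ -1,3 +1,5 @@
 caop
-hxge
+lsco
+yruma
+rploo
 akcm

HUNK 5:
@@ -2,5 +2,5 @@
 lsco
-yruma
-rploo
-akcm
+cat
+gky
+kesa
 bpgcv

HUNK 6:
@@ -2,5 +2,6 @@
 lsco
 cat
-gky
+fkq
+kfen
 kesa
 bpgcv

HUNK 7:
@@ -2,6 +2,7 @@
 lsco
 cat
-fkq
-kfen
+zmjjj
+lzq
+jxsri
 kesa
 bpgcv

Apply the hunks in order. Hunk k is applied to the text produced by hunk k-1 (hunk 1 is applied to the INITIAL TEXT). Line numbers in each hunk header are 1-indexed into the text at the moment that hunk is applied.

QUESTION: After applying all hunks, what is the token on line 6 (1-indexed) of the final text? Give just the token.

Hunk 1: at line 1 remove [stb] add [axt] -> 6 lines: caop axt epi ees akcm bpgcv
Hunk 2: at line 1 remove [epi,ees] add [iux,uzsmt] -> 6 lines: caop axt iux uzsmt akcm bpgcv
Hunk 3: at line 1 remove [axt,iux,uzsmt] add [hxge] -> 4 lines: caop hxge akcm bpgcv
Hunk 4: at line 1 remove [hxge] add [lsco,yruma,rploo] -> 6 lines: caop lsco yruma rploo akcm bpgcv
Hunk 5: at line 2 remove [yruma,rploo,akcm] add [cat,gky,kesa] -> 6 lines: caop lsco cat gky kesa bpgcv
Hunk 6: at line 2 remove [gky] add [fkq,kfen] -> 7 lines: caop lsco cat fkq kfen kesa bpgcv
Hunk 7: at line 2 remove [fkq,kfen] add [zmjjj,lzq,jxsri] -> 8 lines: caop lsco cat zmjjj lzq jxsri kesa bpgcv
Final line 6: jxsri

Answer: jxsri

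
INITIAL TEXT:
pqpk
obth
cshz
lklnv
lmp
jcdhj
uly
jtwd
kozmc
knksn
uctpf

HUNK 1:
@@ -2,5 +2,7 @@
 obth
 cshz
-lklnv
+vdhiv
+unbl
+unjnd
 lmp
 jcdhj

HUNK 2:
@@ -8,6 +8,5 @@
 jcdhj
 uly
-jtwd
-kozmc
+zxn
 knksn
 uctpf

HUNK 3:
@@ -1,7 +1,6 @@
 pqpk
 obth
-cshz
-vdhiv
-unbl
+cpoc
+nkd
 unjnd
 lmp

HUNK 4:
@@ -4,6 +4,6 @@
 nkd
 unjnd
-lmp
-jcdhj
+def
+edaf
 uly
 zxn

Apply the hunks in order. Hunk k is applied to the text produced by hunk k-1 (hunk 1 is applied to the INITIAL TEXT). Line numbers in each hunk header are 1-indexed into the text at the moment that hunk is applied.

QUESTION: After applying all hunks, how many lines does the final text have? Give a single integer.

Hunk 1: at line 2 remove [lklnv] add [vdhiv,unbl,unjnd] -> 13 lines: pqpk obth cshz vdhiv unbl unjnd lmp jcdhj uly jtwd kozmc knksn uctpf
Hunk 2: at line 8 remove [jtwd,kozmc] add [zxn] -> 12 lines: pqpk obth cshz vdhiv unbl unjnd lmp jcdhj uly zxn knksn uctpf
Hunk 3: at line 1 remove [cshz,vdhiv,unbl] add [cpoc,nkd] -> 11 lines: pqpk obth cpoc nkd unjnd lmp jcdhj uly zxn knksn uctpf
Hunk 4: at line 4 remove [lmp,jcdhj] add [def,edaf] -> 11 lines: pqpk obth cpoc nkd unjnd def edaf uly zxn knksn uctpf
Final line count: 11

Answer: 11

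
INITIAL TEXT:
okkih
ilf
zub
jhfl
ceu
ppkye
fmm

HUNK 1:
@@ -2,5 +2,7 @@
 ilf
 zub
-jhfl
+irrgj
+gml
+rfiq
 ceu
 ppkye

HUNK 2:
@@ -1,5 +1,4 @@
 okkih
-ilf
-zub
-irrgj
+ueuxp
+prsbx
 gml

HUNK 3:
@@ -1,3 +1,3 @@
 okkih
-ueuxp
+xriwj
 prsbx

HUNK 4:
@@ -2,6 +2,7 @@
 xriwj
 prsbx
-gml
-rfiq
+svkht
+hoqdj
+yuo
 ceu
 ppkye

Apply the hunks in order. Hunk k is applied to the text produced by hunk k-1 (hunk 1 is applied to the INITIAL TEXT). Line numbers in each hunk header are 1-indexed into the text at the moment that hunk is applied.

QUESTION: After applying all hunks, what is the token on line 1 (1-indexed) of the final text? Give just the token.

Answer: okkih

Derivation:
Hunk 1: at line 2 remove [jhfl] add [irrgj,gml,rfiq] -> 9 lines: okkih ilf zub irrgj gml rfiq ceu ppkye fmm
Hunk 2: at line 1 remove [ilf,zub,irrgj] add [ueuxp,prsbx] -> 8 lines: okkih ueuxp prsbx gml rfiq ceu ppkye fmm
Hunk 3: at line 1 remove [ueuxp] add [xriwj] -> 8 lines: okkih xriwj prsbx gml rfiq ceu ppkye fmm
Hunk 4: at line 2 remove [gml,rfiq] add [svkht,hoqdj,yuo] -> 9 lines: okkih xriwj prsbx svkht hoqdj yuo ceu ppkye fmm
Final line 1: okkih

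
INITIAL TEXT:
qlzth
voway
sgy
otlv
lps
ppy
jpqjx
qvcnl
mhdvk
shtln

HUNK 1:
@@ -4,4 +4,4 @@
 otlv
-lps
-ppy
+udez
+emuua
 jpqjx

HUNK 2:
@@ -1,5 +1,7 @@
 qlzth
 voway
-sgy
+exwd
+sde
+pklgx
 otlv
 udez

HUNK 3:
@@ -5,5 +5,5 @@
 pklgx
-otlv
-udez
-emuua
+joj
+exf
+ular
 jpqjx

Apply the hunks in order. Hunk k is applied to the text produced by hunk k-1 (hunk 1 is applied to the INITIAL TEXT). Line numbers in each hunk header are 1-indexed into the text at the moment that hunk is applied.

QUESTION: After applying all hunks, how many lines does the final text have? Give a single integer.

Hunk 1: at line 4 remove [lps,ppy] add [udez,emuua] -> 10 lines: qlzth voway sgy otlv udez emuua jpqjx qvcnl mhdvk shtln
Hunk 2: at line 1 remove [sgy] add [exwd,sde,pklgx] -> 12 lines: qlzth voway exwd sde pklgx otlv udez emuua jpqjx qvcnl mhdvk shtln
Hunk 3: at line 5 remove [otlv,udez,emuua] add [joj,exf,ular] -> 12 lines: qlzth voway exwd sde pklgx joj exf ular jpqjx qvcnl mhdvk shtln
Final line count: 12

Answer: 12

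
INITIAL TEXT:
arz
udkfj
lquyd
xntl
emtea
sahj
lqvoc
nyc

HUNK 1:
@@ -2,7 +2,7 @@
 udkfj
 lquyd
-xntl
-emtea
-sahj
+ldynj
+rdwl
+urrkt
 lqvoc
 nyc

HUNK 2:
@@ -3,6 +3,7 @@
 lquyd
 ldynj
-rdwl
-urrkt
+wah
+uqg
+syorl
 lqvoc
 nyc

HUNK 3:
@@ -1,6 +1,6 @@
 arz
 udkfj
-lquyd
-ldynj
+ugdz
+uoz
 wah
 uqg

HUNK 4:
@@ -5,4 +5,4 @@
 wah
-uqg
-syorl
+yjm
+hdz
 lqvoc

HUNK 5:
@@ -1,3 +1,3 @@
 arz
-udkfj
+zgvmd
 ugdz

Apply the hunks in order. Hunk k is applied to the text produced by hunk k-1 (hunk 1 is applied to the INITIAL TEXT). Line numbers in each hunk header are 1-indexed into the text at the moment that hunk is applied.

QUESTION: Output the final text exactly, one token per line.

Hunk 1: at line 2 remove [xntl,emtea,sahj] add [ldynj,rdwl,urrkt] -> 8 lines: arz udkfj lquyd ldynj rdwl urrkt lqvoc nyc
Hunk 2: at line 3 remove [rdwl,urrkt] add [wah,uqg,syorl] -> 9 lines: arz udkfj lquyd ldynj wah uqg syorl lqvoc nyc
Hunk 3: at line 1 remove [lquyd,ldynj] add [ugdz,uoz] -> 9 lines: arz udkfj ugdz uoz wah uqg syorl lqvoc nyc
Hunk 4: at line 5 remove [uqg,syorl] add [yjm,hdz] -> 9 lines: arz udkfj ugdz uoz wah yjm hdz lqvoc nyc
Hunk 5: at line 1 remove [udkfj] add [zgvmd] -> 9 lines: arz zgvmd ugdz uoz wah yjm hdz lqvoc nyc

Answer: arz
zgvmd
ugdz
uoz
wah
yjm
hdz
lqvoc
nyc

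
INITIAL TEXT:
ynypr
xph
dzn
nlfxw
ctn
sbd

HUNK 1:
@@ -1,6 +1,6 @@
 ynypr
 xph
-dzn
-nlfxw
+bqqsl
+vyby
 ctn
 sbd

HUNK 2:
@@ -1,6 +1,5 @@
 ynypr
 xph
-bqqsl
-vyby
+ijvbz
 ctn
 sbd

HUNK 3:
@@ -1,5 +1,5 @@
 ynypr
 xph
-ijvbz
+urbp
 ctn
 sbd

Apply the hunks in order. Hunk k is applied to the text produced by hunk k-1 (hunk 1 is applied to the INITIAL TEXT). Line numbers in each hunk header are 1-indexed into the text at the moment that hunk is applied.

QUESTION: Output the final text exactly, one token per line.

Hunk 1: at line 1 remove [dzn,nlfxw] add [bqqsl,vyby] -> 6 lines: ynypr xph bqqsl vyby ctn sbd
Hunk 2: at line 1 remove [bqqsl,vyby] add [ijvbz] -> 5 lines: ynypr xph ijvbz ctn sbd
Hunk 3: at line 1 remove [ijvbz] add [urbp] -> 5 lines: ynypr xph urbp ctn sbd

Answer: ynypr
xph
urbp
ctn
sbd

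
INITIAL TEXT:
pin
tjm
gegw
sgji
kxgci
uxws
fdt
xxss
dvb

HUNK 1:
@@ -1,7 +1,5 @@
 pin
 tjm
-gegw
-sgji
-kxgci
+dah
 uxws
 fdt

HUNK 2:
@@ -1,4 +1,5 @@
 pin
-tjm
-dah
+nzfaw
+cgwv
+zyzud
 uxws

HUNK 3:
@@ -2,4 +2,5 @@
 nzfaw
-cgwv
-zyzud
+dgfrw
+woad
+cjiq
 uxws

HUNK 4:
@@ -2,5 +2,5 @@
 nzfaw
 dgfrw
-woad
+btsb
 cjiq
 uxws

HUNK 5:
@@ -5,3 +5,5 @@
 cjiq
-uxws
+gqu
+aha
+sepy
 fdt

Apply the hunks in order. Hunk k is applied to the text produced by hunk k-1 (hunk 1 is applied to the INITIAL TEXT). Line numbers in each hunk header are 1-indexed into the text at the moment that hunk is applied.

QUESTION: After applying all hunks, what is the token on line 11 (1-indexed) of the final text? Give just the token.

Hunk 1: at line 1 remove [gegw,sgji,kxgci] add [dah] -> 7 lines: pin tjm dah uxws fdt xxss dvb
Hunk 2: at line 1 remove [tjm,dah] add [nzfaw,cgwv,zyzud] -> 8 lines: pin nzfaw cgwv zyzud uxws fdt xxss dvb
Hunk 3: at line 2 remove [cgwv,zyzud] add [dgfrw,woad,cjiq] -> 9 lines: pin nzfaw dgfrw woad cjiq uxws fdt xxss dvb
Hunk 4: at line 2 remove [woad] add [btsb] -> 9 lines: pin nzfaw dgfrw btsb cjiq uxws fdt xxss dvb
Hunk 5: at line 5 remove [uxws] add [gqu,aha,sepy] -> 11 lines: pin nzfaw dgfrw btsb cjiq gqu aha sepy fdt xxss dvb
Final line 11: dvb

Answer: dvb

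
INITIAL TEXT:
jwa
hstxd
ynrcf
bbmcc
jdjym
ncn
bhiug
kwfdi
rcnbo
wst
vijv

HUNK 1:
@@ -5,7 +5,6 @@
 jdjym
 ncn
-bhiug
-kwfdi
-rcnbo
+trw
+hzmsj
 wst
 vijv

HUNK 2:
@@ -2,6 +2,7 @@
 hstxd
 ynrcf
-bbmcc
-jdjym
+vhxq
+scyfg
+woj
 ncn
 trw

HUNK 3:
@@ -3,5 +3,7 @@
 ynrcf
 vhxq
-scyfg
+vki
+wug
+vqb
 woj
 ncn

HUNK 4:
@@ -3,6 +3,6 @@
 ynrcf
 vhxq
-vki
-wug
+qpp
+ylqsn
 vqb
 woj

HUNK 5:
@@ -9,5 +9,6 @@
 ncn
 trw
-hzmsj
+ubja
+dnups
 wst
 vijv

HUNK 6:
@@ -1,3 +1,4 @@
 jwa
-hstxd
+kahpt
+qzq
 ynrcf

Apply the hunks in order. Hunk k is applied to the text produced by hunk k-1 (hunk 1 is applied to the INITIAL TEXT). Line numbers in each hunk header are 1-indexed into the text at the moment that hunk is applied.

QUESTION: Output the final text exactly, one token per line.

Hunk 1: at line 5 remove [bhiug,kwfdi,rcnbo] add [trw,hzmsj] -> 10 lines: jwa hstxd ynrcf bbmcc jdjym ncn trw hzmsj wst vijv
Hunk 2: at line 2 remove [bbmcc,jdjym] add [vhxq,scyfg,woj] -> 11 lines: jwa hstxd ynrcf vhxq scyfg woj ncn trw hzmsj wst vijv
Hunk 3: at line 3 remove [scyfg] add [vki,wug,vqb] -> 13 lines: jwa hstxd ynrcf vhxq vki wug vqb woj ncn trw hzmsj wst vijv
Hunk 4: at line 3 remove [vki,wug] add [qpp,ylqsn] -> 13 lines: jwa hstxd ynrcf vhxq qpp ylqsn vqb woj ncn trw hzmsj wst vijv
Hunk 5: at line 9 remove [hzmsj] add [ubja,dnups] -> 14 lines: jwa hstxd ynrcf vhxq qpp ylqsn vqb woj ncn trw ubja dnups wst vijv
Hunk 6: at line 1 remove [hstxd] add [kahpt,qzq] -> 15 lines: jwa kahpt qzq ynrcf vhxq qpp ylqsn vqb woj ncn trw ubja dnups wst vijv

Answer: jwa
kahpt
qzq
ynrcf
vhxq
qpp
ylqsn
vqb
woj
ncn
trw
ubja
dnups
wst
vijv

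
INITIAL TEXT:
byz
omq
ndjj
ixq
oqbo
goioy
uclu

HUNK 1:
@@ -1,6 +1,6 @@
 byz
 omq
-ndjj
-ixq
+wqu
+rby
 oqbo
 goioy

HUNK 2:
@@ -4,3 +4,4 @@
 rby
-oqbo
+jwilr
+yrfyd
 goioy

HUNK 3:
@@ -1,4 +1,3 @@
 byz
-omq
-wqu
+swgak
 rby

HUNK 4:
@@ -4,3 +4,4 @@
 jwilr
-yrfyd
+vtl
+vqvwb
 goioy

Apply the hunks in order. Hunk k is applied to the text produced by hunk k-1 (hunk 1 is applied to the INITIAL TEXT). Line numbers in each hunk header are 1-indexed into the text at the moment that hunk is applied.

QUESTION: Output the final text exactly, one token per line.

Hunk 1: at line 1 remove [ndjj,ixq] add [wqu,rby] -> 7 lines: byz omq wqu rby oqbo goioy uclu
Hunk 2: at line 4 remove [oqbo] add [jwilr,yrfyd] -> 8 lines: byz omq wqu rby jwilr yrfyd goioy uclu
Hunk 3: at line 1 remove [omq,wqu] add [swgak] -> 7 lines: byz swgak rby jwilr yrfyd goioy uclu
Hunk 4: at line 4 remove [yrfyd] add [vtl,vqvwb] -> 8 lines: byz swgak rby jwilr vtl vqvwb goioy uclu

Answer: byz
swgak
rby
jwilr
vtl
vqvwb
goioy
uclu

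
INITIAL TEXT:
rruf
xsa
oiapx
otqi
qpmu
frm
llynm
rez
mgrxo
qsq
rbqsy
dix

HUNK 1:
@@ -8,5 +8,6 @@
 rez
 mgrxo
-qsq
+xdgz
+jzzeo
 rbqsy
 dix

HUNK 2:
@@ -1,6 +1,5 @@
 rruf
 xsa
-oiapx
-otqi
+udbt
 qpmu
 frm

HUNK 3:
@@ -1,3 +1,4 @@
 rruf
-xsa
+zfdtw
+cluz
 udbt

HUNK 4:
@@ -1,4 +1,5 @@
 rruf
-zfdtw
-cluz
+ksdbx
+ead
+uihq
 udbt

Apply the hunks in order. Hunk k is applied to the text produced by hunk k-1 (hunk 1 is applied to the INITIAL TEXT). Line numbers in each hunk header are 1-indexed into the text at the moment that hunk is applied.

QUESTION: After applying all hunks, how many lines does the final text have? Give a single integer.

Answer: 14

Derivation:
Hunk 1: at line 8 remove [qsq] add [xdgz,jzzeo] -> 13 lines: rruf xsa oiapx otqi qpmu frm llynm rez mgrxo xdgz jzzeo rbqsy dix
Hunk 2: at line 1 remove [oiapx,otqi] add [udbt] -> 12 lines: rruf xsa udbt qpmu frm llynm rez mgrxo xdgz jzzeo rbqsy dix
Hunk 3: at line 1 remove [xsa] add [zfdtw,cluz] -> 13 lines: rruf zfdtw cluz udbt qpmu frm llynm rez mgrxo xdgz jzzeo rbqsy dix
Hunk 4: at line 1 remove [zfdtw,cluz] add [ksdbx,ead,uihq] -> 14 lines: rruf ksdbx ead uihq udbt qpmu frm llynm rez mgrxo xdgz jzzeo rbqsy dix
Final line count: 14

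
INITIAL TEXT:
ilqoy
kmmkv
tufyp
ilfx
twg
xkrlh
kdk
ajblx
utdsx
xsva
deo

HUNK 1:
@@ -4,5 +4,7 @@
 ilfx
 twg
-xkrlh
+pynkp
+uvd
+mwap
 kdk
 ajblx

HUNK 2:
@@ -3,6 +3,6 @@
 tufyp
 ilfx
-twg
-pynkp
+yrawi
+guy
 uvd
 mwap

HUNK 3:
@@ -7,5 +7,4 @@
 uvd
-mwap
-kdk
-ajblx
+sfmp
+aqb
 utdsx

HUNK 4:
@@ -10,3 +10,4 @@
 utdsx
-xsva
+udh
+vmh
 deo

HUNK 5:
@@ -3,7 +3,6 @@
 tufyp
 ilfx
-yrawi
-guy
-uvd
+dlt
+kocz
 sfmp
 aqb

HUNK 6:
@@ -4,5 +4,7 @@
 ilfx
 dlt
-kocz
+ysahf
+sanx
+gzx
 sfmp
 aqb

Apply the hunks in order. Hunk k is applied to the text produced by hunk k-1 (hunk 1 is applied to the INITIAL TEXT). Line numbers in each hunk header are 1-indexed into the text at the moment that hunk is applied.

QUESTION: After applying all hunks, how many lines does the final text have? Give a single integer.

Answer: 14

Derivation:
Hunk 1: at line 4 remove [xkrlh] add [pynkp,uvd,mwap] -> 13 lines: ilqoy kmmkv tufyp ilfx twg pynkp uvd mwap kdk ajblx utdsx xsva deo
Hunk 2: at line 3 remove [twg,pynkp] add [yrawi,guy] -> 13 lines: ilqoy kmmkv tufyp ilfx yrawi guy uvd mwap kdk ajblx utdsx xsva deo
Hunk 3: at line 7 remove [mwap,kdk,ajblx] add [sfmp,aqb] -> 12 lines: ilqoy kmmkv tufyp ilfx yrawi guy uvd sfmp aqb utdsx xsva deo
Hunk 4: at line 10 remove [xsva] add [udh,vmh] -> 13 lines: ilqoy kmmkv tufyp ilfx yrawi guy uvd sfmp aqb utdsx udh vmh deo
Hunk 5: at line 3 remove [yrawi,guy,uvd] add [dlt,kocz] -> 12 lines: ilqoy kmmkv tufyp ilfx dlt kocz sfmp aqb utdsx udh vmh deo
Hunk 6: at line 4 remove [kocz] add [ysahf,sanx,gzx] -> 14 lines: ilqoy kmmkv tufyp ilfx dlt ysahf sanx gzx sfmp aqb utdsx udh vmh deo
Final line count: 14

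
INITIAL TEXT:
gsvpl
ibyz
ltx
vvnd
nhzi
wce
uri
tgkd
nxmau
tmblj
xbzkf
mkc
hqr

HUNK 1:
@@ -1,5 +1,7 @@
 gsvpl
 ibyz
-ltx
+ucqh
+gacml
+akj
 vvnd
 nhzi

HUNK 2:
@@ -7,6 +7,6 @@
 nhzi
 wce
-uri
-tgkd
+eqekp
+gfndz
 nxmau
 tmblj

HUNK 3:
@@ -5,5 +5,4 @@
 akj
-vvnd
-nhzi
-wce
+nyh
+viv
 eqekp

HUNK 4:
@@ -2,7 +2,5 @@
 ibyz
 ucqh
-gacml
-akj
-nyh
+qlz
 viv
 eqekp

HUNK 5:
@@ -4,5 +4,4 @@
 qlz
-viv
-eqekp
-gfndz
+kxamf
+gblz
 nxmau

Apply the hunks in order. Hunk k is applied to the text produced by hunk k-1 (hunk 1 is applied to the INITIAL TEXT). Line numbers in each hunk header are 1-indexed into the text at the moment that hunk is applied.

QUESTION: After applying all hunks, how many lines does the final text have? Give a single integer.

Hunk 1: at line 1 remove [ltx] add [ucqh,gacml,akj] -> 15 lines: gsvpl ibyz ucqh gacml akj vvnd nhzi wce uri tgkd nxmau tmblj xbzkf mkc hqr
Hunk 2: at line 7 remove [uri,tgkd] add [eqekp,gfndz] -> 15 lines: gsvpl ibyz ucqh gacml akj vvnd nhzi wce eqekp gfndz nxmau tmblj xbzkf mkc hqr
Hunk 3: at line 5 remove [vvnd,nhzi,wce] add [nyh,viv] -> 14 lines: gsvpl ibyz ucqh gacml akj nyh viv eqekp gfndz nxmau tmblj xbzkf mkc hqr
Hunk 4: at line 2 remove [gacml,akj,nyh] add [qlz] -> 12 lines: gsvpl ibyz ucqh qlz viv eqekp gfndz nxmau tmblj xbzkf mkc hqr
Hunk 5: at line 4 remove [viv,eqekp,gfndz] add [kxamf,gblz] -> 11 lines: gsvpl ibyz ucqh qlz kxamf gblz nxmau tmblj xbzkf mkc hqr
Final line count: 11

Answer: 11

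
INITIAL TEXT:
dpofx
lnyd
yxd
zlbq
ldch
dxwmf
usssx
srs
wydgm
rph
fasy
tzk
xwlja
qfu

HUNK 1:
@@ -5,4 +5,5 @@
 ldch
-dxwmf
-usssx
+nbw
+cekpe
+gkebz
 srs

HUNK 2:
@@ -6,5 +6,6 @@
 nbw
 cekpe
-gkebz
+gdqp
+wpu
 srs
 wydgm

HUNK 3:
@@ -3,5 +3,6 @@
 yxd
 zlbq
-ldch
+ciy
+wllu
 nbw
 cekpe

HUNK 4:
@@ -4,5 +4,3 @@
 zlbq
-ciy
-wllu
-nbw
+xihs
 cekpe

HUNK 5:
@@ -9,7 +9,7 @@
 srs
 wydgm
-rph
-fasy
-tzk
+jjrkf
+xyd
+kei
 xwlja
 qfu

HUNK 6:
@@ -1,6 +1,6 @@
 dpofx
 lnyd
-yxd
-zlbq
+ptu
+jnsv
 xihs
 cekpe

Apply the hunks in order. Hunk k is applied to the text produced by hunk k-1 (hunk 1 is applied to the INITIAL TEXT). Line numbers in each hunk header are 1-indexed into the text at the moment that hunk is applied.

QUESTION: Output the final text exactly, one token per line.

Answer: dpofx
lnyd
ptu
jnsv
xihs
cekpe
gdqp
wpu
srs
wydgm
jjrkf
xyd
kei
xwlja
qfu

Derivation:
Hunk 1: at line 5 remove [dxwmf,usssx] add [nbw,cekpe,gkebz] -> 15 lines: dpofx lnyd yxd zlbq ldch nbw cekpe gkebz srs wydgm rph fasy tzk xwlja qfu
Hunk 2: at line 6 remove [gkebz] add [gdqp,wpu] -> 16 lines: dpofx lnyd yxd zlbq ldch nbw cekpe gdqp wpu srs wydgm rph fasy tzk xwlja qfu
Hunk 3: at line 3 remove [ldch] add [ciy,wllu] -> 17 lines: dpofx lnyd yxd zlbq ciy wllu nbw cekpe gdqp wpu srs wydgm rph fasy tzk xwlja qfu
Hunk 4: at line 4 remove [ciy,wllu,nbw] add [xihs] -> 15 lines: dpofx lnyd yxd zlbq xihs cekpe gdqp wpu srs wydgm rph fasy tzk xwlja qfu
Hunk 5: at line 9 remove [rph,fasy,tzk] add [jjrkf,xyd,kei] -> 15 lines: dpofx lnyd yxd zlbq xihs cekpe gdqp wpu srs wydgm jjrkf xyd kei xwlja qfu
Hunk 6: at line 1 remove [yxd,zlbq] add [ptu,jnsv] -> 15 lines: dpofx lnyd ptu jnsv xihs cekpe gdqp wpu srs wydgm jjrkf xyd kei xwlja qfu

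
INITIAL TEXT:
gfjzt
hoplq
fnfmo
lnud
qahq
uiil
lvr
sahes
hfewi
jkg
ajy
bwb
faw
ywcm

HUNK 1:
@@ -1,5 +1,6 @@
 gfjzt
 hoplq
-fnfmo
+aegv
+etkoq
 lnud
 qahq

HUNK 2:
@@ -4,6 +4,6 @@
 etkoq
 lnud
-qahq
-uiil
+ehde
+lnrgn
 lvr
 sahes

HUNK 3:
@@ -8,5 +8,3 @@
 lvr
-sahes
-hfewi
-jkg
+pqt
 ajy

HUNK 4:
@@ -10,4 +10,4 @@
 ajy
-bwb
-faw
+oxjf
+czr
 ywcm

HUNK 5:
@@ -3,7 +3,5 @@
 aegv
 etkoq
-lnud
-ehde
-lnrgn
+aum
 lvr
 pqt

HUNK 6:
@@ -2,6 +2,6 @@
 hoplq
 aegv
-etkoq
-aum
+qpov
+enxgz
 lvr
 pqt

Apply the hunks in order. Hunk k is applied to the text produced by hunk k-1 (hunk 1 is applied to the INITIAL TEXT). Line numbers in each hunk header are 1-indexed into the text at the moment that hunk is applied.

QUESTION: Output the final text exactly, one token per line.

Hunk 1: at line 1 remove [fnfmo] add [aegv,etkoq] -> 15 lines: gfjzt hoplq aegv etkoq lnud qahq uiil lvr sahes hfewi jkg ajy bwb faw ywcm
Hunk 2: at line 4 remove [qahq,uiil] add [ehde,lnrgn] -> 15 lines: gfjzt hoplq aegv etkoq lnud ehde lnrgn lvr sahes hfewi jkg ajy bwb faw ywcm
Hunk 3: at line 8 remove [sahes,hfewi,jkg] add [pqt] -> 13 lines: gfjzt hoplq aegv etkoq lnud ehde lnrgn lvr pqt ajy bwb faw ywcm
Hunk 4: at line 10 remove [bwb,faw] add [oxjf,czr] -> 13 lines: gfjzt hoplq aegv etkoq lnud ehde lnrgn lvr pqt ajy oxjf czr ywcm
Hunk 5: at line 3 remove [lnud,ehde,lnrgn] add [aum] -> 11 lines: gfjzt hoplq aegv etkoq aum lvr pqt ajy oxjf czr ywcm
Hunk 6: at line 2 remove [etkoq,aum] add [qpov,enxgz] -> 11 lines: gfjzt hoplq aegv qpov enxgz lvr pqt ajy oxjf czr ywcm

Answer: gfjzt
hoplq
aegv
qpov
enxgz
lvr
pqt
ajy
oxjf
czr
ywcm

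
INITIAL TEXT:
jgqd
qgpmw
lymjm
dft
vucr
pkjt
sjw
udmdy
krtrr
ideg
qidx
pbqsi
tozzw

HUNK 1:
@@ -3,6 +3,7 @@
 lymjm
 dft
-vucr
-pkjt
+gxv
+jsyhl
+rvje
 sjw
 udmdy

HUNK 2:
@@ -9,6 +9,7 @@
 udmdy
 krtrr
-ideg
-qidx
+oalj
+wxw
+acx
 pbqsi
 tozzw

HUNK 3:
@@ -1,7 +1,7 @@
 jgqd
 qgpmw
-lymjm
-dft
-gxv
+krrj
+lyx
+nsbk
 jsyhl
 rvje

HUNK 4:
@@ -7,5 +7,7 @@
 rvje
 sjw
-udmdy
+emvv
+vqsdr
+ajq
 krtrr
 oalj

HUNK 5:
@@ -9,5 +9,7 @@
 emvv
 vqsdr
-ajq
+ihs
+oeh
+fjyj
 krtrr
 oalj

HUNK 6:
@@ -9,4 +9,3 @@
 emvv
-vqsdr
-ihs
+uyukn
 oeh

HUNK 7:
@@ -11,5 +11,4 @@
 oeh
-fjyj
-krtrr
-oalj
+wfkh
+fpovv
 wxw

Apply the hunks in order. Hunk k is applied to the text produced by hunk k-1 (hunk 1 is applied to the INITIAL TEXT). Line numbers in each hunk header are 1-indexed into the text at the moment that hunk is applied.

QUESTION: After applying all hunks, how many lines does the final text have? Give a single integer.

Hunk 1: at line 3 remove [vucr,pkjt] add [gxv,jsyhl,rvje] -> 14 lines: jgqd qgpmw lymjm dft gxv jsyhl rvje sjw udmdy krtrr ideg qidx pbqsi tozzw
Hunk 2: at line 9 remove [ideg,qidx] add [oalj,wxw,acx] -> 15 lines: jgqd qgpmw lymjm dft gxv jsyhl rvje sjw udmdy krtrr oalj wxw acx pbqsi tozzw
Hunk 3: at line 1 remove [lymjm,dft,gxv] add [krrj,lyx,nsbk] -> 15 lines: jgqd qgpmw krrj lyx nsbk jsyhl rvje sjw udmdy krtrr oalj wxw acx pbqsi tozzw
Hunk 4: at line 7 remove [udmdy] add [emvv,vqsdr,ajq] -> 17 lines: jgqd qgpmw krrj lyx nsbk jsyhl rvje sjw emvv vqsdr ajq krtrr oalj wxw acx pbqsi tozzw
Hunk 5: at line 9 remove [ajq] add [ihs,oeh,fjyj] -> 19 lines: jgqd qgpmw krrj lyx nsbk jsyhl rvje sjw emvv vqsdr ihs oeh fjyj krtrr oalj wxw acx pbqsi tozzw
Hunk 6: at line 9 remove [vqsdr,ihs] add [uyukn] -> 18 lines: jgqd qgpmw krrj lyx nsbk jsyhl rvje sjw emvv uyukn oeh fjyj krtrr oalj wxw acx pbqsi tozzw
Hunk 7: at line 11 remove [fjyj,krtrr,oalj] add [wfkh,fpovv] -> 17 lines: jgqd qgpmw krrj lyx nsbk jsyhl rvje sjw emvv uyukn oeh wfkh fpovv wxw acx pbqsi tozzw
Final line count: 17

Answer: 17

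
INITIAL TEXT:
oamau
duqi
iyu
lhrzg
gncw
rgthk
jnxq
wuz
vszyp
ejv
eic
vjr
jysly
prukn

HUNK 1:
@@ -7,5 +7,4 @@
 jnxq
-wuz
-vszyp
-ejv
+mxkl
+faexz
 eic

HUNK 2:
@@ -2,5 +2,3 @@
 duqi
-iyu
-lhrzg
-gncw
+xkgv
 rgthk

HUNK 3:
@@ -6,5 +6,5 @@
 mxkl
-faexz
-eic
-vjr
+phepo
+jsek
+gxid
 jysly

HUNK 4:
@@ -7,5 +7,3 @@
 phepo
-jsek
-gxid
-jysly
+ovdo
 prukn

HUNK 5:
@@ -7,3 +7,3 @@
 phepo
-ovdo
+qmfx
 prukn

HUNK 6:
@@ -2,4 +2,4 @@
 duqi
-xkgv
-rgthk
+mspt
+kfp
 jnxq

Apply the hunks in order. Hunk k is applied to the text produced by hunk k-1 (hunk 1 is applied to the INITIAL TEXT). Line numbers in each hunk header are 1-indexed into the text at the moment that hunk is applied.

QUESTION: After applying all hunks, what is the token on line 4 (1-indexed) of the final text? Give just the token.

Answer: kfp

Derivation:
Hunk 1: at line 7 remove [wuz,vszyp,ejv] add [mxkl,faexz] -> 13 lines: oamau duqi iyu lhrzg gncw rgthk jnxq mxkl faexz eic vjr jysly prukn
Hunk 2: at line 2 remove [iyu,lhrzg,gncw] add [xkgv] -> 11 lines: oamau duqi xkgv rgthk jnxq mxkl faexz eic vjr jysly prukn
Hunk 3: at line 6 remove [faexz,eic,vjr] add [phepo,jsek,gxid] -> 11 lines: oamau duqi xkgv rgthk jnxq mxkl phepo jsek gxid jysly prukn
Hunk 4: at line 7 remove [jsek,gxid,jysly] add [ovdo] -> 9 lines: oamau duqi xkgv rgthk jnxq mxkl phepo ovdo prukn
Hunk 5: at line 7 remove [ovdo] add [qmfx] -> 9 lines: oamau duqi xkgv rgthk jnxq mxkl phepo qmfx prukn
Hunk 6: at line 2 remove [xkgv,rgthk] add [mspt,kfp] -> 9 lines: oamau duqi mspt kfp jnxq mxkl phepo qmfx prukn
Final line 4: kfp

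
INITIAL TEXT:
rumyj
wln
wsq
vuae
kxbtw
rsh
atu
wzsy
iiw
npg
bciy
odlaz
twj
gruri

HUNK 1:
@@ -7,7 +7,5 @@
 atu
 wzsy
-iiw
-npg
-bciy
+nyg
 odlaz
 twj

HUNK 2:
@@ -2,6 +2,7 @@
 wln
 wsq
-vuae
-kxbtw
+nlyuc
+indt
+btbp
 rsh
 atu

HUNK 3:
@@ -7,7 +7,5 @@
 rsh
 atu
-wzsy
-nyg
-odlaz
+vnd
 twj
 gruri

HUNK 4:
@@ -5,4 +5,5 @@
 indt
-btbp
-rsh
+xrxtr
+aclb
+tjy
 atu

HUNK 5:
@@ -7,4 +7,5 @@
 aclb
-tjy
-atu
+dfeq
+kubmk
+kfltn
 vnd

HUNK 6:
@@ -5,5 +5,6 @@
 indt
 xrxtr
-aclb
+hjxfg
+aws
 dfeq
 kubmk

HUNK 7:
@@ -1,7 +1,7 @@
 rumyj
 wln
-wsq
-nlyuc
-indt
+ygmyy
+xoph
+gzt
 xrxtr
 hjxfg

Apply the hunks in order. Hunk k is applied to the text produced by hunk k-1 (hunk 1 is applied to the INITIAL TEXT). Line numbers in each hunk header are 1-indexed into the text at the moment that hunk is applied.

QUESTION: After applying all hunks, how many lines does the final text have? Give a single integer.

Hunk 1: at line 7 remove [iiw,npg,bciy] add [nyg] -> 12 lines: rumyj wln wsq vuae kxbtw rsh atu wzsy nyg odlaz twj gruri
Hunk 2: at line 2 remove [vuae,kxbtw] add [nlyuc,indt,btbp] -> 13 lines: rumyj wln wsq nlyuc indt btbp rsh atu wzsy nyg odlaz twj gruri
Hunk 3: at line 7 remove [wzsy,nyg,odlaz] add [vnd] -> 11 lines: rumyj wln wsq nlyuc indt btbp rsh atu vnd twj gruri
Hunk 4: at line 5 remove [btbp,rsh] add [xrxtr,aclb,tjy] -> 12 lines: rumyj wln wsq nlyuc indt xrxtr aclb tjy atu vnd twj gruri
Hunk 5: at line 7 remove [tjy,atu] add [dfeq,kubmk,kfltn] -> 13 lines: rumyj wln wsq nlyuc indt xrxtr aclb dfeq kubmk kfltn vnd twj gruri
Hunk 6: at line 5 remove [aclb] add [hjxfg,aws] -> 14 lines: rumyj wln wsq nlyuc indt xrxtr hjxfg aws dfeq kubmk kfltn vnd twj gruri
Hunk 7: at line 1 remove [wsq,nlyuc,indt] add [ygmyy,xoph,gzt] -> 14 lines: rumyj wln ygmyy xoph gzt xrxtr hjxfg aws dfeq kubmk kfltn vnd twj gruri
Final line count: 14

Answer: 14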